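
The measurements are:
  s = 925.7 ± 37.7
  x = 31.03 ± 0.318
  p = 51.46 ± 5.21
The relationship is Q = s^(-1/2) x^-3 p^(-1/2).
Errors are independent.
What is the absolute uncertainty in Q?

9.6e-09

Since Q is a product/quotient, work with relative uncertainties:
  (−½·δs/s)² = (-0.5×0.0407)² = 0.000415;  (-3·δx/x)² = (-3×0.0102)² = 0.000945;  (−½·δp/p)² = (-0.5×0.101)² = 0.00256
δQ/Q = √(0.00392) = 0.0626
Q = 1.534e-07, so δQ = 0.0626 × 1.534e-07 = 9.6e-09.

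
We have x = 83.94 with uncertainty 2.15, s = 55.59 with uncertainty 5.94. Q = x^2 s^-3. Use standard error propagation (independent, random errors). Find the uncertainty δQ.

0.0133

Products/powers → add relative errors in quadrature, weighted by exponent:
  (2·δx/x)² = (2×0.0256)² = 0.00262;  (-3·δs/s)² = (-3×0.107)² = 0.103
δQ/Q = √(0.105) = 0.325
Q = 0.04102, so δQ = 0.325 × 0.04102 = 0.0133.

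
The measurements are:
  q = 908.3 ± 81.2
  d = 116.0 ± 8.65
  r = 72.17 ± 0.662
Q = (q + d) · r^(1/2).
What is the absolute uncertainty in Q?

695

Let u = q + d = 1024. δu = √(δq² + δd²) = √(6590 + 74.8) = 81.7, so δu/u = 0.0797.
Q is then a monomial in u, r:
δQ/Q = √((δu/u)² + (½·δr/r)²) = √(0.00636 + 2.1e-05) = 0.0799
Q = 8702, so δQ = 0.0799 × 8702 = 695.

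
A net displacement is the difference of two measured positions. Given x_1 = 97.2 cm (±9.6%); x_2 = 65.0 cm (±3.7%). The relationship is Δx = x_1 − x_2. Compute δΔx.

Absolute uncertainties add in quadrature for a linear combination:
  (δx_1)² = 87.1;  (δx_2)² = 5.78
δΔx = √(92.9) = 9.64 cm

9.64 cm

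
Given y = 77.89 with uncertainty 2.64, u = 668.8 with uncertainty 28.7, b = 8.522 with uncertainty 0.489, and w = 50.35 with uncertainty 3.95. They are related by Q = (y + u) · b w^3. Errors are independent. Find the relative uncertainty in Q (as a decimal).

0.245

Let h = y + u = 746.7. δh = √(δy² + δu²) = √(6.97 + 824) = 28.8, so δh/h = 0.0386.
Q is then a monomial in h, b, w:
δQ/Q = √((δh/h)² + (1·δb/b)² + (3·δw/w)²) = √(0.00149 + 0.00329 + 0.0554) = 0.245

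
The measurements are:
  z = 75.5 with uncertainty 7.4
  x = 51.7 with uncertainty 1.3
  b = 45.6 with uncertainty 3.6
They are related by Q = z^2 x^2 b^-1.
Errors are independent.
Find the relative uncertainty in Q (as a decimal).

Relative error in a monomial: (δQ/Q)² = Σ (nᵢ · δxᵢ/xᵢ)².
  (2·δz/z)² = (2×0.0980)² = 0.0384;  (2·δx/x)² = (2×0.0251)² = 0.00253;  (-1·δb/b)² = (-1×0.0789)² = 0.00623
δQ/Q = √(0.0472) = 0.217

0.217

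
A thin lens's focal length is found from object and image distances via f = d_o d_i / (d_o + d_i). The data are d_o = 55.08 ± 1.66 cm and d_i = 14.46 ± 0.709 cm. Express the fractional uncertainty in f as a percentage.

3.93%

∂f/∂d_o = (d_i/(d_o+d_i))² = 0.0432;  ∂f/∂d_i = (d_o/(d_o+d_i))² = 0.627
δf = √((∂f/∂d_o · δd_o)² + (∂f/∂d_i · δd_i)²) = √(0.00515 + 0.198) = 0.451 cm
f = 11.45 cm, so δf/f = 0.451/11.45 = 0.0393.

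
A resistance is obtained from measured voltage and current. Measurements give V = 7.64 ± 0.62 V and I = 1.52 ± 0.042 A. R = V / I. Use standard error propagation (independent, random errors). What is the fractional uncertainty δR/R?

Since R is a product/quotient, work with relative uncertainties:
  (1·δV/V)² = (1×0.0812)² = 0.00659;  (-1·δI/I)² = (-1×0.0276)² = 0.000764
δR/R = √(0.00735) = 0.0857

0.0857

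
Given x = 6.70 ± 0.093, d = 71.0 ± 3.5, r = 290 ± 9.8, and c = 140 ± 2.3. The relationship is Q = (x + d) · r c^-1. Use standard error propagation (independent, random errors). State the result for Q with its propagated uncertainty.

161 ± 9.44

Let u = x + d = 77.7. δu = √(δx² + δd²) = √(0.00865 + 12.2) = 3.50, so δu/u = 0.0451.
Q is then a monomial in u, r, c:
δQ/Q = √((δu/u)² + (1·δr/r)² + (-1·δc/c)²) = √(0.00203 + 0.00114 + 0.000270) = 0.0587
Q = 161, so δQ = 0.0587 × 161 = 9.44.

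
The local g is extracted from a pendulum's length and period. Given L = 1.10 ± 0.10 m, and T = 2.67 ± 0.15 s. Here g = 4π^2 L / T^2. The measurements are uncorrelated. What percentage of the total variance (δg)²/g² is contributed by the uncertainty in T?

60.4%

(δg/g)² = (1·δL/L)² + (-2·δT/T)²
  L term: (1×0.0909)² = 0.00826
  T term: (-2×0.0562)² = 0.0126
Total = 0.0209. Share from T = 0.0126/0.0209 = 0.604.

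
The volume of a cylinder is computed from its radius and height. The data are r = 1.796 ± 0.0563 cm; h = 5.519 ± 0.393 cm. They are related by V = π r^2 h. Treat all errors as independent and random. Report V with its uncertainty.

55.93 ± 5.31 cm^3

Relative error in a monomial: (δV/V)² = Σ (nᵢ · δxᵢ/xᵢ)².
  (2·δr/r)² = (2×0.0313)² = 0.00393;  (1·δh/h)² = (1×0.0712)² = 0.00507
δV/V = √(0.00900) = 0.0949
V = 55.93 cm^3, so δV = 0.0949 × 55.93 = 5.31 cm^3.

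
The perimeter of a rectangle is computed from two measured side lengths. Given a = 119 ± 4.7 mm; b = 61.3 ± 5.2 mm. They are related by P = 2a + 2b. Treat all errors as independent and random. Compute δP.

14.0 mm

Absolute uncertainties add in quadrature for a linear combination:
  (2·δa)² = 88.4;  (2·δb)² = 108
δP = √(197) = 14.0 mm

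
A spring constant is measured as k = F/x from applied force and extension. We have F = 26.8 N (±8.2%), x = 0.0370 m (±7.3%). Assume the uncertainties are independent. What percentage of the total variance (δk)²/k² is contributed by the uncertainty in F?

55.8%

(δk/k)² = (1·δF/F)² + (-1·δx/x)²
  F term: (1×0.0820)² = 0.00672
  x term: (-1×0.0730)² = 0.00533
Total = 0.0121. Share from F = 0.00672/0.0121 = 0.558.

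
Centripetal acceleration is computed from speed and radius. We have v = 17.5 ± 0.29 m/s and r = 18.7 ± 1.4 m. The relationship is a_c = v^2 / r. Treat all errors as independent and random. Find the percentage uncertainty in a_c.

a_c is a product of powers, so relative uncertainties combine in quadrature:
  (2·δv/v)² = (2×0.0166)² = 0.00110;  (-1·δr/r)² = (-1×0.0749)² = 0.00560
δa_c/a_c = √(0.00670) = 0.0819

8.19%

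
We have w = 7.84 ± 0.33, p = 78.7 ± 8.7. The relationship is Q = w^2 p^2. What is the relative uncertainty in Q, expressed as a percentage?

23.7%

Since Q is a product/quotient, work with relative uncertainties:
  (2·δw/w)² = (2×0.0421)² = 0.00709;  (2·δp/p)² = (2×0.111)² = 0.0489
δQ/Q = √(0.0560) = 0.237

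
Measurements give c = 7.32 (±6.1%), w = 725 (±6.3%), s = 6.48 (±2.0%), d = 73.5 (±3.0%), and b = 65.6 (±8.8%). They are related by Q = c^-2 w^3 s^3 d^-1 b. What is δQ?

4.33e+08

Relative error in a monomial: (δQ/Q)² = Σ (nᵢ · δxᵢ/xᵢ)².
  (-2·δc/c)² = (-2×0.0610)² = 0.0149;  (3·δw/w)² = (3×0.0630)² = 0.0357;  (3·δs/s)² = (3×0.0200)² = 0.00360;  (-1·δd/d)² = (-1×0.0300)² = 0.000900;  (1·δb/b)² = (1×0.0880)² = 0.00774
δQ/Q = √(0.0628) = 0.251
Q = 1.73e+09, so δQ = 0.251 × 1.73e+09 = 4.33e+08.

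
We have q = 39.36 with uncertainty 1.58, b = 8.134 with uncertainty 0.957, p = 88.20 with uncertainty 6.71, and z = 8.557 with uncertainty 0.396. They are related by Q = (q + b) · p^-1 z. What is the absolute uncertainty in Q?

0.448

Let u = q + b = 47.49. δu = √(δq² + δb²) = √(2.50 + 0.916) = 1.85, so δu/u = 0.0389.
Q is then a monomial in u, p, z:
δQ/Q = √((δu/u)² + (-1·δp/p)² + (1·δz/z)²) = √(0.00151 + 0.00579 + 0.00214) = 0.0972
Q = 4.608, so δQ = 0.0972 × 4.608 = 0.448.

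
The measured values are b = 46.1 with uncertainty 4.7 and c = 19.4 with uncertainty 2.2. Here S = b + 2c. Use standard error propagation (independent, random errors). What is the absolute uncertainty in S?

6.44

For a sum/difference, combine absolute errors in quadrature:
  (δb)² = 22.1;  (2·δc)² = 19.4
δS = √(41.5) = 6.44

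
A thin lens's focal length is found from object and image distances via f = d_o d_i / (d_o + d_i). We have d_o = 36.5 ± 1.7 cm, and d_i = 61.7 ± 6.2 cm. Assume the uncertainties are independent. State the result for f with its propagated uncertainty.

22.9 ± 1.09 cm

∂f/∂d_o = (d_i/(d_o+d_i))² = 0.395;  ∂f/∂d_i = (d_o/(d_o+d_i))² = 0.138
δf = √((∂f/∂d_o · δd_o)² + (∂f/∂d_i · δd_i)²) = √(0.450 + 0.734) = 1.09 cm
f = 22.9 cm.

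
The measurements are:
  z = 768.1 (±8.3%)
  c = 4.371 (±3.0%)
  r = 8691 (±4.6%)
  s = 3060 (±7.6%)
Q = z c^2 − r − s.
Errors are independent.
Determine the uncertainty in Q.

1570

Let p = z·c^2 = 14680. δp/p = √((1·δz/z)² + (2·δc/c)²) = √(0.00689 + 0.00360) = 0.102, so δp = 1500.
Q = p − r − s: δQ = √(δp² + δr² + δs²) = √(2.26e+06 + 1.6e+05 + 54100) = 1570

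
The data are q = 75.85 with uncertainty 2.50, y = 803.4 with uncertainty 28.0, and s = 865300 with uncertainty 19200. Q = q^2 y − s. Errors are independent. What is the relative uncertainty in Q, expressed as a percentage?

9.19%

Let p = q^2·y = 4.622e+06. δp/p = √((2·δq/q)² + (1·δy/y)²) = √(0.00435 + 0.00121) = 0.0746, so δp = 3.45e+05.
Q = p − s: δQ = √(δp² + δs²) = √(1.19e+11 + 3.69e+08) = 3.45e+05
Q = 3.757e+06, so δQ/Q = 3.45e+05/3.757e+06 = 0.0919.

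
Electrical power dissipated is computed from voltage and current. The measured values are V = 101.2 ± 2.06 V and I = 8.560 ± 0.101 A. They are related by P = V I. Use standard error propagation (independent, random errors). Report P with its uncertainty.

Each factor contributes (exponent × relative error)² to (δP/P)²:
  (1·δV/V)² = (1×0.0204)² = 0.000414;  (1·δI/I)² = (1×0.0118)² = 0.000139
δP/P = √(0.000554) = 0.0235
P = 866.3 W, so δP = 0.0235 × 866.3 = 20.4 W.

866.3 ± 20.4 W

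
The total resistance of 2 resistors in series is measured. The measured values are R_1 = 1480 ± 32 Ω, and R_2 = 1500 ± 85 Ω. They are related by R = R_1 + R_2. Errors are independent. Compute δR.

90.8 Ω

Each term contributes (cᵢ δxᵢ)² to (δR)²:
  (δR_1)² = 1020;  (δR_2)² = 7220
δR = √(8250) = 90.8 Ω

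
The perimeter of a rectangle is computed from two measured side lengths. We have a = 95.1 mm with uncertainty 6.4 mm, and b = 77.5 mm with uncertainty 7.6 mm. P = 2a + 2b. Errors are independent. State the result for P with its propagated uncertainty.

345 ± 19.9 mm

P is a linear combination, so absolute uncertainties add in quadrature:
  (2·δa)² = 164;  (2·δb)² = 231
δP = √(395) = 19.9 mm
P = 345 mm.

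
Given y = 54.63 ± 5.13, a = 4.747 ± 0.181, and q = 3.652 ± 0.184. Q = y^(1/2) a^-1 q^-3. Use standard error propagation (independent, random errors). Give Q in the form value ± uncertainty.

0.03197 ± 0.00520

Q is a product of powers, so relative uncertainties combine in quadrature:
  (½·δy/y)² = (0.5×0.0939)² = 0.00220;  (-1·δa/a)² = (-1×0.0381)² = 0.00145;  (-3·δq/q)² = (-3×0.0504)² = 0.0228
δQ/Q = √(0.0265) = 0.163
Q = 0.03197, so δQ = 0.163 × 0.03197 = 0.00520.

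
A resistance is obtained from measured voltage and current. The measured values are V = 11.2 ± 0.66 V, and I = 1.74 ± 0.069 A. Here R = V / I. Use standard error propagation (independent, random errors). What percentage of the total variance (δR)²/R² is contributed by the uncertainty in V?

68.8%

(δR/R)² = (1·δV/V)² + (-1·δI/I)²
  V term: (1×0.0589)² = 0.00347
  I term: (-1×0.0397)² = 0.00157
Total = 0.00505. Share from V = 0.00347/0.00505 = 0.688.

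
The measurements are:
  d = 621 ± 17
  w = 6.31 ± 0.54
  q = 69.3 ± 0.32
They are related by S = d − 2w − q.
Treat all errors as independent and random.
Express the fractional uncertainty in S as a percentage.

3.16%

S is a linear combination, so absolute uncertainties add in quadrature:
  (δd)² = 289;  (2·δw)² = 1.17;  (δq)² = 0.102
δS = √(290) = 17.0
S = 539, so δS/S = 17.0/539 = 0.0316.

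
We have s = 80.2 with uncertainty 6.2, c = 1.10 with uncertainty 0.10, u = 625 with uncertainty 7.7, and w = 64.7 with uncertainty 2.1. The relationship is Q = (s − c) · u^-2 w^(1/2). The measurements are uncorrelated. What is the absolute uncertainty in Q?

Let h = s − c = 79.1. δh = √(δs² + δc²) = √(38.4 + 0.0100) = 6.20, so δh/h = 0.0784.
Q is then a monomial in h, u, w:
δQ/Q = √((δh/h)² + (-2·δu/u)² + (½·δw/w)²) = √(0.00615 + 0.000607 + 0.000263) = 0.0838
Q = 0.00163, so δQ = 0.0838 × 0.00163 = 0.000136.

0.000136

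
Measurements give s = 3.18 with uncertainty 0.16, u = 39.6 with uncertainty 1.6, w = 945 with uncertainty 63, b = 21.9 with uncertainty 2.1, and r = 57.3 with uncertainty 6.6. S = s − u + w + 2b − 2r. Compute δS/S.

Absolute uncertainties add in quadrature for a linear combination:
  (δs)² = 0.0256;  (δu)² = 2.56;  (δw)² = 3970;  (2·δb)² = 17.6;  (2·δr)² = 174
δS = √(4160) = 64.5
S = 838, so δS/S = 64.5/838 = 0.0770.

0.0770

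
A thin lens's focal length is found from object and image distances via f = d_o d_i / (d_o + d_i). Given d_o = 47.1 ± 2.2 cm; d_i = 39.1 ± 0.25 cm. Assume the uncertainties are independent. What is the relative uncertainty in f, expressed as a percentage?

∂f/∂d_o = (d_i/(d_o+d_i))² = 0.206;  ∂f/∂d_i = (d_o/(d_o+d_i))² = 0.299
δf = √((∂f/∂d_o · δd_o)² + (∂f/∂d_i · δd_i)²) = √(0.205 + 0.00557) = 0.459 cm
f = 21.4 cm, so δf/f = 0.459/21.4 = 0.0215.

2.15%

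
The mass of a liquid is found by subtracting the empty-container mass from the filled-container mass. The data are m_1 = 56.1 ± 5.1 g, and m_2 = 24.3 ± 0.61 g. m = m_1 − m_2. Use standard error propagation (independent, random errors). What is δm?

For a sum/difference, combine absolute errors in quadrature:
  (δm_1)² = 26.0;  (δm_2)² = 0.372
δm = √(26.4) = 5.14 g

5.14 g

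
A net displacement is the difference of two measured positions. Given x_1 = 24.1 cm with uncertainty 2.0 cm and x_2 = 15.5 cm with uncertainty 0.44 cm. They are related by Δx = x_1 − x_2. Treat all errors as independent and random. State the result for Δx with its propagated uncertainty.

For a sum/difference, combine absolute errors in quadrature:
  (δx_1)² = 4.00;  (δx_2)² = 0.194
δΔx = √(4.19) = 2.05 cm
Δx = 8.60 cm.

8.60 ± 2.05 cm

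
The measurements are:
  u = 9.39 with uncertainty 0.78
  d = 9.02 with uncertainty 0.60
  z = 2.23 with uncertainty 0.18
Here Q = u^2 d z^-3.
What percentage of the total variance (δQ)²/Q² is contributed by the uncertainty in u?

30.4%

(δQ/Q)² = (2·δu/u)² + (1·δd/d)² + (-3·δz/z)²
  u term: (2×0.0831)² = 0.0276
  d term: (1×0.0665)² = 0.00442
  z term: (-3×0.0807)² = 0.0586
Total = 0.0907. Share from u = 0.0276/0.0907 = 0.304.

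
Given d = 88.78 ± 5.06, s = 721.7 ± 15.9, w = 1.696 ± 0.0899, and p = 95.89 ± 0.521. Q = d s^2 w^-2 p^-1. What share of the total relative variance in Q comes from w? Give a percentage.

68.3%

(δQ/Q)² = (1·δd/d)² + (2·δs/s)² + (-2·δw/w)² + (-1·δp/p)²
  d term: (1×0.0570)² = 0.00325
  s term: (2×0.0220)² = 0.00194
  w term: (-2×0.0530)² = 0.0112
  p term: (-1×0.00543)² = 2.95e-05
Total = 0.0165. Share from w = 0.0112/0.0165 = 0.683.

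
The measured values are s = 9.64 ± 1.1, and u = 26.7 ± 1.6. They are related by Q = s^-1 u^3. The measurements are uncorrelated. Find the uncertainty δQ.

For a monomial Q ∝ s^-1, u^3, fractional errors add in quadrature:
  (-1·δs/s)² = (-1×0.114)² = 0.0130;  (3·δu/u)² = (3×0.0599)² = 0.0323
δQ/Q = √(0.0453) = 0.213
Q = 1970, so δQ = 0.213 × 1970 = 420.

420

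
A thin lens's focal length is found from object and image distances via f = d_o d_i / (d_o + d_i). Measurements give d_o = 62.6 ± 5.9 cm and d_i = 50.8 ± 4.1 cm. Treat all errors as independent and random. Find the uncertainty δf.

1.72 cm

∂f/∂d_o = (d_i/(d_o+d_i))² = 0.201;  ∂f/∂d_i = (d_o/(d_o+d_i))² = 0.305
δf = √((∂f/∂d_o · δd_o)² + (∂f/∂d_i · δd_i)²) = √(1.40 + 1.56) = 1.72 cm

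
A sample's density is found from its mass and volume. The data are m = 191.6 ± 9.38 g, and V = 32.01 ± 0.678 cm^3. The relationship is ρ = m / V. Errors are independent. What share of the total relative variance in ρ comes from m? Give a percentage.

(δρ/ρ)² = (1·δm/m)² + (-1·δV/V)²
  m term: (1×0.0490)² = 0.00240
  V term: (-1×0.0212)² = 0.000449
Total = 0.00285. Share from m = 0.00240/0.00285 = 0.842.

84.2%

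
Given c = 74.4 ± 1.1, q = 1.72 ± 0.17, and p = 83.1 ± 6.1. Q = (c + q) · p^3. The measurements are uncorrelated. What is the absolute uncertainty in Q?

Let u = c + q = 76.1. δu = √(δc² + δq²) = √(1.21 + 0.0289) = 1.11, so δu/u = 0.0146.
Q is then a monomial in u, p:
δQ/Q = √((δu/u)² + (3·δp/p)²) = √(0.000214 + 0.0485) = 0.221
Q = 4.37e+07, so δQ = 0.221 × 4.37e+07 = 9.64e+06.

9.64e+06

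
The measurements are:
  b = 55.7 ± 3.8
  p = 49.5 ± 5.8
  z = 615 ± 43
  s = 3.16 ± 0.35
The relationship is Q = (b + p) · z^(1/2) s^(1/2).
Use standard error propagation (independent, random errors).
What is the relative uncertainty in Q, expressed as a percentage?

9.29%

Let u = b + p = 105. δu = √(δb² + δp²) = √(14.4 + 33.6) = 6.93, so δu/u = 0.0659.
Q is then a monomial in u, z, s:
δQ/Q = √((δu/u)² + (½·δz/z)² + (½·δs/s)²) = √(0.00434 + 0.00122 + 0.00307) = 0.0929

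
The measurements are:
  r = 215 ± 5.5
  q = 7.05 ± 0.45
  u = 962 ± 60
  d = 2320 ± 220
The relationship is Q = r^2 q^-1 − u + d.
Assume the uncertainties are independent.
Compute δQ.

Let p = r^2·q^-1 = 6560. δp/p = √((2·δr/r)² + (-1·δq/q)²) = √(0.00262 + 0.00407) = 0.0818, so δp = 536.
Q = p − u + d: δQ = √(δp² + δu² + δd²) = √(2.88e+05 + 3600 + 48400) = 583

583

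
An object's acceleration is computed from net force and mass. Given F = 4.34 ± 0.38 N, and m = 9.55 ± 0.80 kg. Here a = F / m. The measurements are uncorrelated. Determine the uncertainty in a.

0.0551 m/s^2

Since a is a product/quotient, work with relative uncertainties:
  (1·δF/F)² = (1×0.0876)² = 0.00767;  (-1·δm/m)² = (-1×0.0838)² = 0.00702
δa/a = √(0.0147) = 0.121
a = 0.454 m/s^2, so δa = 0.121 × 0.454 = 0.0551 m/s^2.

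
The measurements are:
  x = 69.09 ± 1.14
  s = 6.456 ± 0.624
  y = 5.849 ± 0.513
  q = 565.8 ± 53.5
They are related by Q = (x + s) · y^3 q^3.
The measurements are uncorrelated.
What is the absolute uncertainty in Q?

Let u = x + s = 75.55. δu = √(δx² + δs²) = √(1.30 + 0.389) = 1.30, so δu/u = 0.0172.
Q is then a monomial in u, y, q:
δQ/Q = √((δu/u)² + (3·δy/y)² + (3·δq/q)²) = √(0.000296 + 0.0692 + 0.0805) = 0.387
Q = 2.738e+12, so δQ = 0.387 × 2.738e+12 = 1.06e+12.

1.06e+12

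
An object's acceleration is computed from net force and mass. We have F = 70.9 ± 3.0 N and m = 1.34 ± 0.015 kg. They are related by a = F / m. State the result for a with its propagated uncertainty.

52.9 ± 2.32 m/s^2

For a monomial a ∝ F, m^-1, fractional errors add in quadrature:
  (1·δF/F)² = (1×0.0423)² = 0.00179;  (-1·δm/m)² = (-1×0.0112)² = 0.000125
δa/a = √(0.00192) = 0.0438
a = 52.9 m/s^2, so δa = 0.0438 × 52.9 = 2.32 m/s^2.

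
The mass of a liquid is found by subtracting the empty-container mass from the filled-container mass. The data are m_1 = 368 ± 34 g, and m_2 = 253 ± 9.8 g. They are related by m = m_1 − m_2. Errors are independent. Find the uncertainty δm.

Sums and differences: (δm)² = Σ (cᵢ δxᵢ)².
  (δm_1)² = 1160;  (δm_2)² = 96.0
δm = √(1250) = 35.4 g

35.4 g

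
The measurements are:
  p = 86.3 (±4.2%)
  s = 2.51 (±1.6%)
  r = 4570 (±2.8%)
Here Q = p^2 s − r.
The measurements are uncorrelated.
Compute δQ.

1600

Let w = p^2·s = 18700. δw/w = √((2·δp/p)² + (1·δs/s)²) = √(0.00706 + 0.000256) = 0.0855, so δw = 1600.
Q = w − r: δQ = √(δw² + δr²) = √(2.56e+06 + 16400) = 1600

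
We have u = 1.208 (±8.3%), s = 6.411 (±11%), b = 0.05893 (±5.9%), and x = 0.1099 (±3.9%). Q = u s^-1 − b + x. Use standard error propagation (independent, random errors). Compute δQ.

Let p = u·s^-1 = 0.1884. δp/p = √((1·δu/u)² + (-1·δs/s)²) = √(0.00689 + 0.0121) = 0.138, so δp = 0.0260.
Q = p − b + x: δQ = √(δp² + δb² + δx²) = √(0.000674 + 1.21e-05 + 1.84e-05) = 0.0265

0.0265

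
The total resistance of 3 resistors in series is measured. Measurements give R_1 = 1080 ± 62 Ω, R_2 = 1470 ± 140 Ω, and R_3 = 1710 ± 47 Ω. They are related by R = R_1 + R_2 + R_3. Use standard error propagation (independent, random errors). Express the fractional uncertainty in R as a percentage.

For a sum/difference, combine absolute errors in quadrature:
  (δR_1)² = 3840;  (δR_2)² = 19600;  (δR_3)² = 2210
δR = √(25700) = 160 Ω
R = 4260 Ω, so δR/R = 160/4260 = 0.0376.

3.76%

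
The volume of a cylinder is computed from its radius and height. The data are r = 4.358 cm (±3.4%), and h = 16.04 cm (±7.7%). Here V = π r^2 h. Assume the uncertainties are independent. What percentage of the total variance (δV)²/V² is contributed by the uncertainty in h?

(δV/V)² = (2·δr/r)² + (1·δh/h)²
  r term: (2×0.0340)² = 0.00462
  h term: (1×0.0770)² = 0.00593
Total = 0.0106. Share from h = 0.00593/0.0106 = 0.562.

56.2%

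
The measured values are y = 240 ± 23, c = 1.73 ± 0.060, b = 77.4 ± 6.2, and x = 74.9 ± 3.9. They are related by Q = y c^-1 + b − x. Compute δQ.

15.9

Let p = y·c^-1 = 139. δp/p = √((1·δy/y)² + (-1·δc/c)²) = √(0.00918 + 0.00120) = 0.102, so δp = 14.1.
Q = p + b − x: δQ = √(δp² + δb² + δx²) = √(200 + 38.4 + 15.2) = 15.9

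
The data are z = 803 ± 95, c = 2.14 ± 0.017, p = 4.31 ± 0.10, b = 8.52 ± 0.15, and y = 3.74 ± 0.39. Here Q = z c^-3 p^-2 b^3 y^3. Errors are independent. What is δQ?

48900

Q is a product of powers, so relative uncertainties combine in quadrature:
  (1·δz/z)² = (1×0.118)² = 0.0140;  (-3·δc/c)² = (-3×0.00794)² = 0.000568;  (-2·δp/p)² = (-2×0.0232)² = 0.00215;  (3·δb/b)² = (3×0.0176)² = 0.00279;  (3·δy/y)² = (3×0.104)² = 0.0979
δQ/Q = √(0.117) = 0.343
Q = 1.43e+05, so δQ = 0.343 × 1.43e+05 = 48900.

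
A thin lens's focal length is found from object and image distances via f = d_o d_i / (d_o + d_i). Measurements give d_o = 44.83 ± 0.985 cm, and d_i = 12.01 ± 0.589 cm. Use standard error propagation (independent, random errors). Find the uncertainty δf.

0.369 cm

∂f/∂d_o = (d_i/(d_o+d_i))² = 0.0446;  ∂f/∂d_i = (d_o/(d_o+d_i))² = 0.622
δf = √((∂f/∂d_o · δd_o)² + (∂f/∂d_i · δd_i)²) = √(0.00193 + 0.134) = 0.369 cm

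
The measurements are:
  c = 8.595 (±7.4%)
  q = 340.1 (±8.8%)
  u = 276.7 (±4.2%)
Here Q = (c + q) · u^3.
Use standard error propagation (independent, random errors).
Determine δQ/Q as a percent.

15.2%

Let w = c + q = 348.7. δw = √(δc² + δq²) = √(0.405 + 896) = 29.9, so δw/w = 0.0859.
Q is then a monomial in w, u:
δQ/Q = √((δw/w)² + (3·δu/u)²) = √(0.00737 + 0.0159) = 0.152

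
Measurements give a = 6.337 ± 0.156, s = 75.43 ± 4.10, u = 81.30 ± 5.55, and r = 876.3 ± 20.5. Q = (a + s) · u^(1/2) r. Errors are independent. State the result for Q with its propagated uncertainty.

Let w = a + s = 81.77. δw = √(δa² + δs²) = √(0.0243 + 16.8) = 4.10, so δw/w = 0.0502.
Q is then a monomial in w, u, r:
δQ/Q = √((δw/w)² + (½·δu/u)² + (1·δr/r)²) = √(0.00252 + 0.00117 + 0.000547) = 0.0650
Q = 646100, so δQ = 0.0650 × 646100 = 42000.

646100 ± 42000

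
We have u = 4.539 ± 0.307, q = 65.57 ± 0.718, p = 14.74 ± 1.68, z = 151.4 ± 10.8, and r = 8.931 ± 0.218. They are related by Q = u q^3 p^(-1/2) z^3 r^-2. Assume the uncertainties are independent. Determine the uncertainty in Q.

Relative error in a monomial: (δQ/Q)² = Σ (nᵢ · δxᵢ/xᵢ)².
  (1·δu/u)² = (1×0.0676)² = 0.00457;  (3·δq/q)² = (3×0.0110)² = 0.00108;  (−½·δp/p)² = (-0.5×0.114)² = 0.00325;  (3·δz/z)² = (3×0.0713)² = 0.0458;  (-2·δr/r)² = (-2×0.0244)² = 0.00238
δQ/Q = √(0.0571) = 0.239
Q = 1.45e+10, so δQ = 0.239 × 1.45e+10 = 3.46e+09.

3.46e+09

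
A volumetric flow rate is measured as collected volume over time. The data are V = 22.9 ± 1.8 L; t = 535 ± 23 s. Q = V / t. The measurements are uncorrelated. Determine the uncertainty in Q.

0.00383 L/s

Each factor contributes (exponent × relative error)² to (δQ/Q)²:
  (1·δV/V)² = (1×0.0786)² = 0.00618;  (-1·δt/t)² = (-1×0.0430)² = 0.00185
δQ/Q = √(0.00803) = 0.0896
Q = 0.0428 L/s, so δQ = 0.0896 × 0.0428 = 0.00383 L/s.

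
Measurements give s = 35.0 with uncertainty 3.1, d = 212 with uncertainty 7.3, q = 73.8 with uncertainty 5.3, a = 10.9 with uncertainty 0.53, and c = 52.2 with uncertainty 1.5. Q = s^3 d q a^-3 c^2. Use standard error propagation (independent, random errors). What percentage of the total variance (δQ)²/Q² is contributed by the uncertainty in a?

(δQ/Q)² = (3·δs/s)² + (1·δd/d)² + (1·δq/q)² + (-3·δa/a)² + (2·δc/c)²
  s term: (3×0.0886)² = 0.0706
  d term: (1×0.0344)² = 0.00119
  q term: (1×0.0718)² = 0.00516
  a term: (-3×0.0486)² = 0.0213
  c term: (2×0.0287)² = 0.00330
Total = 0.102. Share from a = 0.0213/0.102 = 0.210.

21.0%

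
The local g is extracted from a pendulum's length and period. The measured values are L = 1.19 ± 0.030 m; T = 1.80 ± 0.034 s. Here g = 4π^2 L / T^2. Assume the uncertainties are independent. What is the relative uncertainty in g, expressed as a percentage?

Each factor contributes (exponent × relative error)² to (δg/g)²:
  (1·δL/L)² = (1×0.0252)² = 0.000636;  (-2·δT/T)² = (-2×0.0189)² = 0.00143
δg/g = √(0.00206) = 0.0454

4.54%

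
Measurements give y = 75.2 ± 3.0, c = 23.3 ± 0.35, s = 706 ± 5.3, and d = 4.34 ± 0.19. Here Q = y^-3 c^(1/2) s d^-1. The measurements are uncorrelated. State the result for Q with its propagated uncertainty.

Since Q is a product/quotient, work with relative uncertainties:
  (-3·δy/y)² = (-3×0.0399)² = 0.0143;  (½·δc/c)² = (0.5×0.0150)² = 5.64e-05;  (1·δs/s)² = (1×0.00751)² = 5.64e-05;  (-1·δd/d)² = (-1×0.0438)² = 0.00192
δQ/Q = √(0.0164) = 0.128
Q = 0.00185, so δQ = 0.128 × 0.00185 = 0.000236.

0.00185 ± 0.000236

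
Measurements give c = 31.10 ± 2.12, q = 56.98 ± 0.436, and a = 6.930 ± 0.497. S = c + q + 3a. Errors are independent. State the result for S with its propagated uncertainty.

108.9 ± 2.63

S is a linear combination, so absolute uncertainties add in quadrature:
  (δc)² = 4.49;  (δq)² = 0.190;  (3·δa)² = 2.22
δS = √(6.91) = 2.63
S = 108.9.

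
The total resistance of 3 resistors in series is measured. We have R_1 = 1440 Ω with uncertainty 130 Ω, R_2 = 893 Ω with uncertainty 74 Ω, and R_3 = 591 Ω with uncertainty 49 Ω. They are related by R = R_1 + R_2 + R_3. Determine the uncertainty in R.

157 Ω

Each term contributes (cᵢ δxᵢ)² to (δR)²:
  (δR_1)² = 16900;  (δR_2)² = 5480;  (δR_3)² = 2400
δR = √(24800) = 157 Ω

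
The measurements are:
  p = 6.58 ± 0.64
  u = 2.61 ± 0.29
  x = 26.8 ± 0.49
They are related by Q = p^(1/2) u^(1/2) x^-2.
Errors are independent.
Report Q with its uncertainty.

Q is a product of powers, so relative uncertainties combine in quadrature:
  (½·δp/p)² = (0.5×0.0973)² = 0.00237;  (½·δu/u)² = (0.5×0.111)² = 0.00309;  (-2·δx/x)² = (-2×0.0183)² = 0.00134
δQ/Q = √(0.00679) = 0.0824
Q = 0.00577, so δQ = 0.0824 × 0.00577 = 0.000475.

0.00577 ± 0.000475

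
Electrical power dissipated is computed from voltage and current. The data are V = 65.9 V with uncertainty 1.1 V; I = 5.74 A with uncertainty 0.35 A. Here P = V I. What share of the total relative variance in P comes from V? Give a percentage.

6.97%

(δP/P)² = (1·δV/V)² + (1·δI/I)²
  V term: (1×0.0167)² = 0.000279
  I term: (1×0.0610)² = 0.00372
Total = 0.00400. Share from V = 0.000279/0.00400 = 0.0697.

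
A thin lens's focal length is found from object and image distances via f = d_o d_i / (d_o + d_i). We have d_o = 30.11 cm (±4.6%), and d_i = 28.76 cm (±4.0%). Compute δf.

∂f/∂d_o = (d_i/(d_o+d_i))² = 0.239;  ∂f/∂d_i = (d_o/(d_o+d_i))² = 0.262
δf = √((∂f/∂d_o · δd_o)² + (∂f/∂d_i · δd_i)²) = √(0.109 + 0.0906) = 0.447 cm

0.447 cm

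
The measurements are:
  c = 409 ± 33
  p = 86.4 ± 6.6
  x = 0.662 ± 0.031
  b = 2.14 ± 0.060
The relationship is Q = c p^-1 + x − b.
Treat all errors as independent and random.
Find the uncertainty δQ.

Let w = c·p^-1 = 4.73. δw/w = √((1·δc/c)² + (-1·δp/p)²) = √(0.00651 + 0.00584) = 0.111, so δw = 0.526.
Q = w + x − b: δQ = √(δw² + δx² + δb²) = √(0.277 + 0.000961 + 0.00360) = 0.530

0.530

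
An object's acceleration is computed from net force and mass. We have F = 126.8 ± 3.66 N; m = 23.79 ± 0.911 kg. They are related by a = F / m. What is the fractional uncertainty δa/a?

a is a product of powers, so relative uncertainties combine in quadrature:
  (1·δF/F)² = (1×0.0289)² = 0.000833;  (-1·δm/m)² = (-1×0.0383)² = 0.00147
δa/a = √(0.00230) = 0.0480

0.0480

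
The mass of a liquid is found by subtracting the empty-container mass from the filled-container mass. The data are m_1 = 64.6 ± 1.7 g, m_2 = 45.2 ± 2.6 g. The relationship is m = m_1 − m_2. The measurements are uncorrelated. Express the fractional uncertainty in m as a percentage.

Sums and differences: (δm)² = Σ (cᵢ δxᵢ)².
  (δm_1)² = 2.89;  (δm_2)² = 6.76
δm = √(9.65) = 3.11 g
m = 19.4 g, so δm/m = 3.11/19.4 = 0.160.

16.0%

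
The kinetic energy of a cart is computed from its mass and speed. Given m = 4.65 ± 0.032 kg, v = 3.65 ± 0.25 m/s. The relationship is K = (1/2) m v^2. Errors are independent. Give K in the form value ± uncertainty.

Each factor contributes (exponent × relative error)² to (δK/K)²:
  (1·δm/m)² = (1×0.00688)² = 4.74e-05;  (2·δv/v)² = (2×0.0685)² = 0.0188
δK/K = √(0.0188) = 0.137
K = 31.0 J, so δK = 0.137 × 31.0 = 4.25 J.

31.0 ± 4.25 J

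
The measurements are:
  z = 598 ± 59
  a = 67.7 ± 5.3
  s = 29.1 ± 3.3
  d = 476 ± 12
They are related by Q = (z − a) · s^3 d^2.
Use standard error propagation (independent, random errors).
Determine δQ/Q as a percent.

Let u = z − a = 530. δu = √(δz² + δa²) = √(3480 + 28.1) = 59.2, so δu/u = 0.112.
Q is then a monomial in u, s, d:
δQ/Q = √((δu/u)² + (3·δs/s)² + (2·δd/d)²) = √(0.0125 + 0.116 + 0.00254) = 0.362

36.2%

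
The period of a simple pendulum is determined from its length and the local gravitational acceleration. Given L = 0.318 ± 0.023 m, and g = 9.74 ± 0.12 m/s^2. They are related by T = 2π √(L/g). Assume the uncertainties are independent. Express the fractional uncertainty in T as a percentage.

3.67%

T is a product of powers, so relative uncertainties combine in quadrature:
  (½·δL/L)² = (0.5×0.0723)² = 0.00131;  (−½·δg/g)² = (-0.5×0.0123)² = 3.79e-05
δT/T = √(0.00135) = 0.0367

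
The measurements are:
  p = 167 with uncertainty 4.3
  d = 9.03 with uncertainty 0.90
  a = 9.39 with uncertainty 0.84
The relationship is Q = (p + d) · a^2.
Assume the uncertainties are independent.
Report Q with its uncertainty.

Let u = p + d = 176. δu = √(δp² + δd²) = √(18.5 + 0.810) = 4.39, so δu/u = 0.0250.
Q is then a monomial in u, a:
δQ/Q = √((δu/u)² + (2·δa/a)²) = √(0.000623 + 0.0320) = 0.181
Q = 15500, so δQ = 0.181 × 15500 = 2800.

15500 ± 2800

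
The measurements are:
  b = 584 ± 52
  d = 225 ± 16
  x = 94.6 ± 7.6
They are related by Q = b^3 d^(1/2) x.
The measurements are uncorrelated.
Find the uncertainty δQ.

Relative error in a monomial: (δQ/Q)² = Σ (nᵢ · δxᵢ/xᵢ)².
  (3·δb/b)² = (3×0.0890)² = 0.0714;  (½·δd/d)² = (0.5×0.0711)² = 0.00126;  (1·δx/x)² = (1×0.0803)² = 0.00645
δQ/Q = √(0.0791) = 0.281
Q = 2.83e+11, so δQ = 0.281 × 2.83e+11 = 7.95e+10.

7.95e+10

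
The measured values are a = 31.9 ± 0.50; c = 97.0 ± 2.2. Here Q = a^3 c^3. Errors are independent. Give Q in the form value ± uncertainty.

(2.96 ± 0.245) × 10^10

Products/powers → add relative errors in quadrature, weighted by exponent:
  (3·δa/a)² = (3×0.0157)² = 0.00221;  (3·δc/c)² = (3×0.0227)² = 0.00463
δQ/Q = √(0.00684) = 0.0827
Q = 2.96e+10, so δQ = 0.0827 × 2.96e+10 = 2.45e+09.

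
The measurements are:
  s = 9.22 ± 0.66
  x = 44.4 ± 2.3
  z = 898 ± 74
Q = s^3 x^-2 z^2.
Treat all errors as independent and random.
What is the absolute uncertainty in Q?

For a monomial Q ∝ s^3, x^-2, z^2, fractional errors add in quadrature:
  (3·δs/s)² = (3×0.0716)² = 0.0461;  (-2·δx/x)² = (-2×0.0518)² = 0.0107;  (2·δz/z)² = (2×0.0824)² = 0.0272
δQ/Q = √(0.0840) = 0.290
Q = 3.21e+05, so δQ = 0.290 × 3.21e+05 = 92900.

92900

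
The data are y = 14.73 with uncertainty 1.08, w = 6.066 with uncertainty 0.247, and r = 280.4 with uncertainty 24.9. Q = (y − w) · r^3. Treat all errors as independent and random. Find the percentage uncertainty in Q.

Let u = y − w = 8.664. δu = √(δy² + δw²) = √(1.17 + 0.0610) = 1.11, so δu/u = 0.128.
Q is then a monomial in u, r:
δQ/Q = √((δu/u)² + (3·δr/r)²) = √(0.0164 + 0.0710) = 0.296

29.6%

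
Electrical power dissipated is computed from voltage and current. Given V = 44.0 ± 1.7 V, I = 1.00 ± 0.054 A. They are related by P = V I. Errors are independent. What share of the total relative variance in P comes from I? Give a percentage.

(δP/P)² = (1·δV/V)² + (1·δI/I)²
  V term: (1×0.0386)² = 0.00149
  I term: (1×0.0540)² = 0.00292
Total = 0.00441. Share from I = 0.00292/0.00441 = 0.661.

66.1%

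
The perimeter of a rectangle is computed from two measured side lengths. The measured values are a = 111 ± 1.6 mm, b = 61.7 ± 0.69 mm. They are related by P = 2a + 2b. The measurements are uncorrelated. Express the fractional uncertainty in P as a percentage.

1.01%

Absolute uncertainties add in quadrature for a linear combination:
  (2·δa)² = 10.2;  (2·δb)² = 1.90
δP = √(12.1) = 3.48 mm
P = 345 mm, so δP/P = 3.48/345 = 0.0101.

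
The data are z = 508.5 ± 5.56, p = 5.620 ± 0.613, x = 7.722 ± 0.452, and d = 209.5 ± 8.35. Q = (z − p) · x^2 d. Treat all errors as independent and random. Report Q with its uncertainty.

Let u = z − p = 502.9. δu = √(δz² + δp²) = √(30.9 + 0.376) = 5.59, so δu/u = 0.0111.
Q is then a monomial in u, x, d:
δQ/Q = √((δu/u)² + (2·δx/x)² + (1·δd/d)²) = √(0.000124 + 0.0137 + 0.00159) = 0.124
Q = 6.282e+06, so δQ = 0.124 × 6.282e+06 = 7.8e+05.

(6.282 ± 0.780) × 10^6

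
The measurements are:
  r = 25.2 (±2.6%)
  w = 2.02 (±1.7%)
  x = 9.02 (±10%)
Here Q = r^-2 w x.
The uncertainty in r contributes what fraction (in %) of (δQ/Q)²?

20.8%

(δQ/Q)² = (-2·δr/r)² + (1·δw/w)² + (1·δx/x)²
  r term: (-2×0.0260)² = 0.00270
  w term: (1×0.0170)² = 0.000289
  x term: (1×0.100)² = 0.0100
Total = 0.0130. Share from r = 0.00270/0.0130 = 0.208.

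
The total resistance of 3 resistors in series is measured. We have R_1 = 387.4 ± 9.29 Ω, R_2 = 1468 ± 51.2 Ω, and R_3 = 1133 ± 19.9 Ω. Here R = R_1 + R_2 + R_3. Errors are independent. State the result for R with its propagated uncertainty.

R is a linear combination, so absolute uncertainties add in quadrature:
  (δR_1)² = 86.3;  (δR_2)² = 2620;  (δR_3)² = 396
δR = √(3100) = 55.7 Ω
R = 2988 Ω.

2988 ± 55.7 Ω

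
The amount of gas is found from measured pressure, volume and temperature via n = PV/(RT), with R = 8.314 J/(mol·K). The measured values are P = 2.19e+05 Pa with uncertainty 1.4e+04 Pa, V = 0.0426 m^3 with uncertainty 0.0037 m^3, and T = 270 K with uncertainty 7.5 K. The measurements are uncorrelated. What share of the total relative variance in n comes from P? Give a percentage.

(δn/n)² = (1·δP/P)² + (1·δV/V)² + (-1·δT/T)²
  P term: (1×0.0639)² = 0.00409
  V term: (1×0.0869)² = 0.00754
  T term: (-1×0.0278)² = 0.000772
Total = 0.0124. Share from P = 0.00409/0.0124 = 0.330.

33.0%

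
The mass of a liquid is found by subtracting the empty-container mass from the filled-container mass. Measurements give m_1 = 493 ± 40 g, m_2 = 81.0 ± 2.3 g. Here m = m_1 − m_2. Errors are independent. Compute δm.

40.1 g

For a sum/difference, combine absolute errors in quadrature:
  (δm_1)² = 1600;  (δm_2)² = 5.29
δm = √(1610) = 40.1 g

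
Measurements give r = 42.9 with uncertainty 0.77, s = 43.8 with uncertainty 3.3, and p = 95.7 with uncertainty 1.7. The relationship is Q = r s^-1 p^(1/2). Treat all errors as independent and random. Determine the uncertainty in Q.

Products/powers → add relative errors in quadrature, weighted by exponent:
  (1·δr/r)² = (1×0.0179)² = 0.000322;  (-1·δs/s)² = (-1×0.0753)² = 0.00568;  (½·δp/p)² = (0.5×0.0178)² = 7.89e-05
δQ/Q = √(0.00608) = 0.0780
Q = 9.58, so δQ = 0.0780 × 9.58 = 0.747.

0.747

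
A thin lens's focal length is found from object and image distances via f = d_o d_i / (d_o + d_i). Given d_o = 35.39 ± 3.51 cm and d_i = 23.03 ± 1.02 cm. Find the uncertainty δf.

0.662 cm

∂f/∂d_o = (d_i/(d_o+d_i))² = 0.155;  ∂f/∂d_i = (d_o/(d_o+d_i))² = 0.367
δf = √((∂f/∂d_o · δd_o)² + (∂f/∂d_i · δd_i)²) = √(0.298 + 0.140) = 0.662 cm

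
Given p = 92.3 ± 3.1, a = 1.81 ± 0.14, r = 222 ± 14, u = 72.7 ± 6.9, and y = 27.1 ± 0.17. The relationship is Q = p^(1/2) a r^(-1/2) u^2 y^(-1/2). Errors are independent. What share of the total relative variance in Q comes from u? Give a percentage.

83.2%

(δQ/Q)² = (½·δp/p)² + (1·δa/a)² + (−½·δr/r)² + (2·δu/u)² + (−½·δy/y)²
  p term: (0.5×0.0336)² = 0.000282
  a term: (1×0.0773)² = 0.00598
  r term: (-0.5×0.0631)² = 0.000994
  u term: (2×0.0949)² = 0.0360
  y term: (-0.5×0.00627)² = 9.84e-06
Total = 0.0433. Share from u = 0.0360/0.0433 = 0.832.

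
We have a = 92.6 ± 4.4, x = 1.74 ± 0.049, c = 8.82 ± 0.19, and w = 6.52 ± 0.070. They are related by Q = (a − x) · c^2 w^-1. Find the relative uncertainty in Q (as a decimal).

0.0657

Let u = a − x = 90.9. δu = √(δa² + δx²) = √(19.4 + 0.00240) = 4.40, so δu/u = 0.0484.
Q is then a monomial in u, c, w:
δQ/Q = √((δu/u)² + (2·δc/c)² + (-1·δw/w)²) = √(0.00235 + 0.00186 + 0.000115) = 0.0657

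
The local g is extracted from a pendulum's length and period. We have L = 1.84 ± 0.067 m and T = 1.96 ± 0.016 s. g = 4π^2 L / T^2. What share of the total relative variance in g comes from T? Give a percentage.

(δg/g)² = (1·δL/L)² + (-2·δT/T)²
  L term: (1×0.0364)² = 0.00133
  T term: (-2×0.00816)² = 0.000267
Total = 0.00159. Share from T = 0.000267/0.00159 = 0.167.

16.7%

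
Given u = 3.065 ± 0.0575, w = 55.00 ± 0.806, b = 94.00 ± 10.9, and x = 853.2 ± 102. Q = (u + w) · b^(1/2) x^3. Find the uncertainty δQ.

1.27e+11

Let h = u + w = 58.06. δh = √(δu² + δw²) = √(0.00331 + 0.650) = 0.808, so δh/h = 0.0139.
Q is then a monomial in h, b, x:
δQ/Q = √((δh/h)² + (½·δb/b)² + (3·δx/x)²) = √(0.000194 + 0.00336 + 0.129) = 0.364
Q = 3.496e+11, so δQ = 0.364 × 3.496e+11 = 1.27e+11.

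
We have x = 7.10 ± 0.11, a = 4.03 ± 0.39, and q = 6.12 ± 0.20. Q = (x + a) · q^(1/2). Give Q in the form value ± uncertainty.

Let u = x + a = 11.1. δu = √(δx² + δa²) = √(0.0121 + 0.152) = 0.405, so δu/u = 0.0364.
Q is then a monomial in u, q:
δQ/Q = √((δu/u)² + (½·δq/q)²) = √(0.00133 + 0.000267) = 0.0399
Q = 27.5, so δQ = 0.0399 × 27.5 = 1.10.

27.5 ± 1.10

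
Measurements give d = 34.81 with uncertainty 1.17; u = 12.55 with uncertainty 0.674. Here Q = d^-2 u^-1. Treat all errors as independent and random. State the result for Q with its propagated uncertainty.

Relative error in a monomial: (δQ/Q)² = Σ (nᵢ · δxᵢ/xᵢ)².
  (-2·δd/d)² = (-2×0.0336)² = 0.00452;  (-1·δu/u)² = (-1×0.0537)² = 0.00288
δQ/Q = √(0.00740) = 0.0860
Q = 6.576e-05, so δQ = 0.0860 × 6.576e-05 = 5.66e-06.

(6.576 ± 0.566) × 10^-5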